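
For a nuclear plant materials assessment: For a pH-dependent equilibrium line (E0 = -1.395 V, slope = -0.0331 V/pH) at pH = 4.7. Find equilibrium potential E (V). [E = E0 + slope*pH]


Apply the Pourbaix line equation: E = E0 + slope*pH
E = -1.395 + (-0.0331)*4.7 = -1.395 + (-0.15557) = -1.55057 V
Rounded to 3 decimal places: E = -1.551 V

-1.551 V


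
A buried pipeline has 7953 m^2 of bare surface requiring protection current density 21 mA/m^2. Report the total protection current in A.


I = area * current density, then convert mA → A (÷1000)
I = 7953 * 21 / 1000 = 167.01 A

167.01 A


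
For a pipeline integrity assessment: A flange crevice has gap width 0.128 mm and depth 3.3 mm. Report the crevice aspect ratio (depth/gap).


Aspect ratio = depth / gap
Ratio = 3.3 / 0.128 = 25.8

25.8


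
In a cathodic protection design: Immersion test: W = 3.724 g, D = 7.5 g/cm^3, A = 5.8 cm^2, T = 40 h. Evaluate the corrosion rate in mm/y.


Apply the mm/y weight-loss relation: CR = 87600 * W / (D * A * T)
Numerator: 87600 * 3.724 = 326222.4
Denominator: 7.5 * 5.8 * 40 = 1740.0
CR = 326222.4 / 1740.0 = 187.484138 mm/y

187.484138 mm/y


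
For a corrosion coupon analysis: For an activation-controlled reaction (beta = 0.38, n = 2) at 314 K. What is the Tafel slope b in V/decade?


Apply the Tafel slope relation: b = 2.303*R*T/(beta*n*F)
Numerator: 2.303 * 8.314 * 314 = 6012.2
Denominator: 0.38 * 2 * 96485 = 73328.6
b = 6012.2 / 73328.6 = 0.082 V/decade

0.082 V/decade


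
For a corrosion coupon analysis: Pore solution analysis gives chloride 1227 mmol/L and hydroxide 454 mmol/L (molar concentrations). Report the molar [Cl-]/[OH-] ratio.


Threshold parameter = [Cl-] / [OH-] (molar basis; both in mmol/L, so units cancel)
Ratio = 1227 / 454 = 2.7

2.7


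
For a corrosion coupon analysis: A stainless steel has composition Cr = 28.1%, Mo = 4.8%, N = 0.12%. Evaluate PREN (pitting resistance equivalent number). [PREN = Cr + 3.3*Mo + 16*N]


Apply the PREN formula: PREN = Cr + 3.3*Mo + 16*N
PREN = 28.1 + 3.3*4.8 + 16*0.12
PREN = 28.1 + 15.84 + 1.92 = 45.86

45.86


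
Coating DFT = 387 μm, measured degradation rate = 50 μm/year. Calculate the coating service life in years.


Service life = thickness / degradation rate
Life = 387 / 50 = 7.7 years

7.7 years


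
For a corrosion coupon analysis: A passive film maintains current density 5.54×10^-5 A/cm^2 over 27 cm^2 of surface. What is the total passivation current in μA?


I = i_pass * A, then convert A → μA (×10^6)
I = 5.54×10^-5 * 27 * 10^6 = 1495.8 μA

1495.8 μA


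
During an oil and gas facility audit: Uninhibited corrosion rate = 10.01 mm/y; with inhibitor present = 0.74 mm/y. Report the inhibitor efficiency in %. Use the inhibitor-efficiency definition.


Apply the inhibitor-efficiency definition: IE = (CR_blank − CR_inh)/CR_blank × 100
IE = (10.01 − 0.74) / 10.01 × 100
IE = 9.27 / 10.01 × 100 = 92.6 %

92.6 %


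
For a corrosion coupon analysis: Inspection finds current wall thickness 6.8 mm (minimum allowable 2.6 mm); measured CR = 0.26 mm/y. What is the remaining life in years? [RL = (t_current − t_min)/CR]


Apply the remaining-life relation: RL = (t_current − t_min) / CR
RL = (6.8 − 2.6) / 0.26 = 4.2 / 0.26 = 16.2 years

16.2 years


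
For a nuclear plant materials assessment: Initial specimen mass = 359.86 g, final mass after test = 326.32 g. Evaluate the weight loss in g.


Weight loss = initial − final
WL = 359.86 − 326.32 = 33.54 g

33.54 g


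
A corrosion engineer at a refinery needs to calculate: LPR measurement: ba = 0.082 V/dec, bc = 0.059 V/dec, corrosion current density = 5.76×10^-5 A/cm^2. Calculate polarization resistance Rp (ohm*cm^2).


Apply the Stern-Geary equation: Rp = ba*bc / (2.303*icorr*(ba+bc))
ba*bc = 0.082*0.059 = 0.004838
ba+bc = 0.141; 2.303*icorr*(ba+bc) = 2.303*5.76×10^-5*0.141 = 1.8704045×10^-5
Rp = 0.004838 / 1.8704045×10^-5 = 258.7 ohm*cm^2

258.7 ohm*cm^2


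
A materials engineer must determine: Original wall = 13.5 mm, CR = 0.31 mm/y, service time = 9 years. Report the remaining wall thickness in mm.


Remaining wall = original − CR × time
t = 13.5 − 0.31*9 = 13.5 − 2.79 = 10.71 mm

10.71 mm


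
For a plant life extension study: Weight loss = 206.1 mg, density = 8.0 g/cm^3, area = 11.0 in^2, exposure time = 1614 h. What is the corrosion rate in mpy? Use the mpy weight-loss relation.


Apply the mpy weight-loss relation: CR = 534 * W / (D * A * T)
Numerator: 534 * 206.1 = 110057.4
Denominator: 8.0 * 11.0 * 1614 = 142032.0
CR = 110057.4 / 142032.0 = 0.77488 mpy

0.77488 mpy


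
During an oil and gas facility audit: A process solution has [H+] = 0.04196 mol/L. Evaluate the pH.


pH = −log10[H+]
pH = −log10(0.04196) = 1.38

1.38


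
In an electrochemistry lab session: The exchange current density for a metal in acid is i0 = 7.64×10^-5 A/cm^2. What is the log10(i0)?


i0 = 7.64×10^-5 A/cm^2
log10(i0) = -4.117

-4.117


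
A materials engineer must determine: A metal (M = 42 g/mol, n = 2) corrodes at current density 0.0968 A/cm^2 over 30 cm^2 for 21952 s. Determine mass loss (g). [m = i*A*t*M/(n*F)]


Apply Faraday's law: m = i*A*t*M / (n*F)
Total charge passed Q = i*A*t = 0.0968*30*21952 = 63748.608 C
m = Q*M/(n*F) = 63748.608*42/(2*96485) = 13.875 g

13.875 g


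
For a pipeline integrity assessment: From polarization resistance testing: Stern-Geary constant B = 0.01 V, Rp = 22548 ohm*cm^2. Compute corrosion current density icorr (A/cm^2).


Apply the Stern-Geary relation: icorr = B / Rp
icorr = 0.01 / 22548 = 4.435×10^-7 A/cm^2

4.435×10^-7 A/cm^2


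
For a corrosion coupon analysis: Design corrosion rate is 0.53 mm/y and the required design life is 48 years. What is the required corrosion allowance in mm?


Corrosion allowance = CR × design life
CA = 0.53 * 48 = 25.44 mm

25.44 mm


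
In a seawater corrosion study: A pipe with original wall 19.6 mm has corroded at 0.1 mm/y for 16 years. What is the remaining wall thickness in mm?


Remaining wall = original − CR × time
t = 19.6 − 0.1*16 = 19.6 − 1.6 = 18.0 mm

18.0 mm


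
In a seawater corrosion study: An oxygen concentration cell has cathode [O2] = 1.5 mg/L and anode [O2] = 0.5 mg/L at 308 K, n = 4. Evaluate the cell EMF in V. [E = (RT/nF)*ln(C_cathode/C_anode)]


Apply the Nernst concentration-cell relation: E = (RT/nF)*ln(C_cathode/C_anode)
RT/nF = 8.314*308/(4*96485) = 0.006635 V
ln(1.5/0.5) = 1.09861
E = 0.006635 * 1.09861 = 0.00729 V

0.00729 V


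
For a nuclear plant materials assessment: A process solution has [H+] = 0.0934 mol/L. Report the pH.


pH = −log10[H+]
pH = −log10(0.0934) = 1.03

1.03


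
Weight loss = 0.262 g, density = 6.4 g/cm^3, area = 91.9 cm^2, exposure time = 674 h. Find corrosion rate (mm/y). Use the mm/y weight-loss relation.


Apply the mm/y weight-loss relation: CR = 87600 * W / (D * A * T)
Numerator: 87600 * 0.262 = 22951.2
Denominator: 6.4 * 91.9 * 674 = 396419.84
CR = 22951.2 / 396419.84 = 0.057896 mm/y

0.057896 mm/y


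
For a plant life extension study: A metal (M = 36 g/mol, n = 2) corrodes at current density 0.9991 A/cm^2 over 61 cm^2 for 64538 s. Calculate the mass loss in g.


Apply Faraday's law: m = i*A*t*M / (n*F)
Total charge passed Q = i*A*t = 0.9991*61*64538 = 3933274.8638 C
m = Q*M/(n*F) = 3933274.8638*36/(2*96485) = 733.782 g

733.782 g


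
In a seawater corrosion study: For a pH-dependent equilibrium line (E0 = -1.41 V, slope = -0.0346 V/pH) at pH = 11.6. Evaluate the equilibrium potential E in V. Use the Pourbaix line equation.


Apply the Pourbaix line equation: E = E0 + slope*pH
E = -1.41 + (-0.0346)*11.6 = -1.41 + (-0.40136) = -1.81136 V
Rounded to 4 decimal places: E = -1.8114 V

-1.8114 V


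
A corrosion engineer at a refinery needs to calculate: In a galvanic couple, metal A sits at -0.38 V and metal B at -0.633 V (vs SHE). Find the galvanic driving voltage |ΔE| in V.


Driving voltage is the absolute potential difference.
|ΔE| = |-0.38 − (-0.633)| = 0.253 V

0.253 V


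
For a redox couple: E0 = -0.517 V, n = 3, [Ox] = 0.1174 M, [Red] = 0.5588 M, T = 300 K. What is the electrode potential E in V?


Apply the Nernst equation: E = E0 + (RT/nF)*ln([Ox]/[Red])
Step 1: RT/nF = 8.314*300/(3*96485) = 0.00861688 V
Step 2: [Ox]/[Red] = 0.1174/0.5588 = 0.210093
Step 3: ln(0.210093) = -1.560205
Step 4: correction = 0.00861688 * -1.560205 = -0.013 V
E = -0.517 + -0.013 = -0.53 V

-0.53 V


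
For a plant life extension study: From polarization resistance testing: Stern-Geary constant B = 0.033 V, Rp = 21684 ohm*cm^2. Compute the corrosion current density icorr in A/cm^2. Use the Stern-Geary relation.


Apply the Stern-Geary relation: icorr = B / Rp
icorr = 0.033 / 21684 = 1.522×10^-6 A/cm^2

1.522×10^-6 A/cm^2


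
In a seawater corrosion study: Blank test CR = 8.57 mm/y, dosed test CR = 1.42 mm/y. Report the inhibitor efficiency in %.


Apply the inhibitor-efficiency definition: IE = (CR_blank − CR_inh)/CR_blank × 100
IE = (8.57 − 1.42) / 8.57 × 100
IE = 7.15 / 8.57 × 100 = 83.4 %

83.4 %


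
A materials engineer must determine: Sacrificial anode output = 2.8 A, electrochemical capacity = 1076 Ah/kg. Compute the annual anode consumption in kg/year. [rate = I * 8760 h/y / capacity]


Annual consumption = current * hours per year / capacity
Rate = 2.8 * 8760 / 1076 = 22.8 kg/year

22.8 kg/year


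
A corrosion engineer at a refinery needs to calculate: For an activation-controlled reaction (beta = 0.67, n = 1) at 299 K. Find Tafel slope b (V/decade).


Apply the Tafel slope relation: b = 2.303*R*T/(beta*n*F)
Numerator: 2.303 * 8.314 * 299 = 5725.0
Denominator: 0.67 * 1 * 96485 = 64644.95
b = 5725.0 / 64644.95 = 0.089 V/decade

0.089 V/decade


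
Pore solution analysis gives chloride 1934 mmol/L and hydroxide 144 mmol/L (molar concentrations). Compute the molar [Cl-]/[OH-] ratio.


Threshold parameter = [Cl-] / [OH-] (molar basis; both in mmol/L, so units cancel)
Ratio = 1934 / 144 = 13.43

13.43


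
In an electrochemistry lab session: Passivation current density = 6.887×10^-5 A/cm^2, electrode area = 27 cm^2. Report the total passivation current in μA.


I = i_pass * A, then convert A → μA (×10^6)
I = 6.887×10^-5 * 27 * 10^6 = 1859.49 μA

1859.49 μA


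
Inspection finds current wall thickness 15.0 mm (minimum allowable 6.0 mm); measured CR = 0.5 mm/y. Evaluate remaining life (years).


Apply the remaining-life relation: RL = (t_current − t_min) / CR
RL = (15.0 − 6.0) / 0.5 = 9.0 / 0.5 = 18.0 years

18.0 years


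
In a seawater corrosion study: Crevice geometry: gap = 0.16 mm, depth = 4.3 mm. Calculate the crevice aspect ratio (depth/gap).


Aspect ratio = depth / gap
Ratio = 4.3 / 0.16 = 26.9

26.9


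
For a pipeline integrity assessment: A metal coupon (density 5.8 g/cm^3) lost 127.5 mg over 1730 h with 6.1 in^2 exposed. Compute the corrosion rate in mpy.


Apply the mpy weight-loss relation: CR = 534 * W / (D * A * T)
Numerator: 534 * 127.5 = 68085.0
Denominator: 5.8 * 6.1 * 1730 = 61207.4
CR = 68085.0 / 61207.4 = 1.11237 mpy

1.11237 mpy


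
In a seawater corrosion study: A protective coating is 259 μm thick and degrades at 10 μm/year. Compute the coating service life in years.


Service life = thickness / degradation rate
Life = 259 / 10 = 25.9 years

25.9 years


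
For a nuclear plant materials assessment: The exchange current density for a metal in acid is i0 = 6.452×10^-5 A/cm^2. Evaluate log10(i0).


i0 = 6.452×10^-5 A/cm^2
log10(i0) = -4.19

-4.19


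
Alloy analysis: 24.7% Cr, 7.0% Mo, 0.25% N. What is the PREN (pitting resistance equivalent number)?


Apply the PREN formula: PREN = Cr + 3.3*Mo + 16*N
PREN = 24.7 + 3.3*7.0 + 16*0.25
PREN = 24.7 + 23.1 + 4.0 = 51.8

51.8


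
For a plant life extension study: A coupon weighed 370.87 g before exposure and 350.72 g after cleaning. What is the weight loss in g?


Weight loss = initial − final
WL = 370.87 − 350.72 = 20.15 g

20.15 g


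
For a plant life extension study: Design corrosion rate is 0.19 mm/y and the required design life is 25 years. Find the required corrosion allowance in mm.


Corrosion allowance = CR × design life
CA = 0.19 * 25 = 4.75 mm

4.75 mm


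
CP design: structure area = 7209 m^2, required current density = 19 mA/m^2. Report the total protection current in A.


I = area * current density, then convert mA → A (÷1000)
I = 7209 * 19 / 1000 = 136.97 A

136.97 A


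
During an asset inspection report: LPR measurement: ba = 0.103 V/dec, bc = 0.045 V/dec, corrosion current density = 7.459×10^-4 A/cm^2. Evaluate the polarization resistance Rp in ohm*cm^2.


Apply the Stern-Geary equation: Rp = ba*bc / (2.303*icorr*(ba+bc))
ba*bc = 0.103*0.045 = 0.004635
ba+bc = 0.148; 2.303*icorr*(ba+bc) = 2.303*7.459×10^-4*0.148 = 2.5423554×10^-4
Rp = 0.004635 / 2.5423554×10^-4 = 18.2 ohm*cm^2

18.2 ohm*cm^2


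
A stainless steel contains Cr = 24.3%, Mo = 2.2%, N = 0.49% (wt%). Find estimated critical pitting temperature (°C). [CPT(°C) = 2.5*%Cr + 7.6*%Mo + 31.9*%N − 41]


Apply the ASTM G48 empirical CPT estimate: CPT(°C) = 2.5*%Cr + 7.6*%Mo + 31.9*%N − 41
2.5*24.3 = 60.75; 7.6*2.2 = 16.72; 31.9*0.49 = 15.631
CPT = 60.75 + 16.72 + 15.631 − 41 = 52.101 °C
Rounded to 0.1 °C: CPT ≈ 52.1 °C

52.1 °C


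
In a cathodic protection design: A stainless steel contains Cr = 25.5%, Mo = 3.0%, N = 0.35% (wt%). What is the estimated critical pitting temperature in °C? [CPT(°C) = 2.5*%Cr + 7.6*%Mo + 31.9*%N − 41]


Apply the ASTM G48 empirical CPT estimate: CPT(°C) = 2.5*%Cr + 7.6*%Mo + 31.9*%N − 41
2.5*25.5 = 63.75; 7.6*3.0 = 22.8; 31.9*0.35 = 11.165
CPT = 63.75 + 22.8 + 11.165 − 41 = 56.715 °C
Rounded to 0.1 °C: CPT ≈ 56.7 °C

56.7 °C


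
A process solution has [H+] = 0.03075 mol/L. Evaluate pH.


pH = −log10[H+]
pH = −log10(0.03075) = 1.51

1.51


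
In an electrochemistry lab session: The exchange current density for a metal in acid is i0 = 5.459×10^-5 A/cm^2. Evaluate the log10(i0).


i0 = 5.459×10^-5 A/cm^2
log10(i0) = -4.263

-4.263


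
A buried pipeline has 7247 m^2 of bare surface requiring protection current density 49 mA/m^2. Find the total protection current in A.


I = area * current density, then convert mA → A (÷1000)
I = 7247 * 49 / 1000 = 355.1 A

355.1 A


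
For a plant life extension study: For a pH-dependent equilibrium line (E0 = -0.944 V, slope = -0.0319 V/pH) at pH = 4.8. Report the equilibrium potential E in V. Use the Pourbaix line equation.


Apply the Pourbaix line equation: E = E0 + slope*pH
E = -0.944 + (-0.0319)*4.8 = -0.944 + (-0.15312) = -1.09712 V
Rounded to 4 decimal places: E = -1.0971 V

-1.0971 V


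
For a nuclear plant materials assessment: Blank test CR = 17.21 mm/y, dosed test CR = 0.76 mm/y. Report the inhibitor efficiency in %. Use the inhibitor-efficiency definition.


Apply the inhibitor-efficiency definition: IE = (CR_blank − CR_inh)/CR_blank × 100
IE = (17.21 − 0.76) / 17.21 × 100
IE = 16.45 / 17.21 × 100 = 95.6 %

95.6 %


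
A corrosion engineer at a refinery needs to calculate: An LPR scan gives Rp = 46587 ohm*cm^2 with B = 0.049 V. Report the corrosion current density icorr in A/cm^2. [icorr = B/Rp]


Apply the Stern-Geary relation: icorr = B / Rp
icorr = 0.049 / 46587 = 1.052×10^-6 A/cm^2

1.052×10^-6 A/cm^2


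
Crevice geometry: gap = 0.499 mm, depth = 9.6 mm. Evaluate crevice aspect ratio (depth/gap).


Aspect ratio = depth / gap
Ratio = 9.6 / 0.499 = 19.2

19.2


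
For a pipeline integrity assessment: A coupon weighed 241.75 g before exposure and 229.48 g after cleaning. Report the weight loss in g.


Weight loss = initial − final
WL = 241.75 − 229.48 = 12.27 g

12.27 g


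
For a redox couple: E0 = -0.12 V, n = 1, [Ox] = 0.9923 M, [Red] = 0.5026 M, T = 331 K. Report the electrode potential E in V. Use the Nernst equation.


Apply the Nernst equation: E = E0 + (RT/nF)*ln([Ox]/[Red])
Step 1: RT/nF = 8.314*331/(1*96485) = 0.02852188 V
Step 2: [Ox]/[Red] = 0.9923/0.5026 = 1.974333
Step 3: ln(1.974333) = 0.680231
Step 4: correction = 0.02852188 * 0.680231 = 0.0194 V
E = -0.12 + 0.0194 = -0.1006 V

-0.1006 V


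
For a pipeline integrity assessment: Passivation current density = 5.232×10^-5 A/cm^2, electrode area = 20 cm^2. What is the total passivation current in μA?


I = i_pass * A, then convert A → μA (×10^6)
I = 5.232×10^-5 * 20 * 10^6 = 1046.4 μA

1046.4 μA


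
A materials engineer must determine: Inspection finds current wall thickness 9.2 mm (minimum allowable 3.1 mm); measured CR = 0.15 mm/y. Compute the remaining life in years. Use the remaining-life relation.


Apply the remaining-life relation: RL = (t_current − t_min) / CR
RL = (9.2 − 3.1) / 0.15 = 6.1 / 0.15 = 40.7 years

40.7 years


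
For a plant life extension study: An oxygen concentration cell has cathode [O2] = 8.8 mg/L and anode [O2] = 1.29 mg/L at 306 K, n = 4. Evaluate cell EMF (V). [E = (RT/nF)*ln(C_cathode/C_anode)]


Apply the Nernst concentration-cell relation: E = (RT/nF)*ln(C_cathode/C_anode)
RT/nF = 8.314*306/(4*96485) = 0.00659192 V
ln(8.8/1.29) = 1.92011
E = 0.00659192 * 1.92011 = 0.01266 V

0.01266 V


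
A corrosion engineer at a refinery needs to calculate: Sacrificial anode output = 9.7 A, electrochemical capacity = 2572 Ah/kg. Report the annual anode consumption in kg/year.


Annual consumption = current * hours per year / capacity
Rate = 9.7 * 8760 / 2572 = 33.0 kg/year

33.0 kg/year


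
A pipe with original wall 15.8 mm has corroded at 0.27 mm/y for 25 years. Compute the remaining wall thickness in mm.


Remaining wall = original − CR × time
t = 15.8 − 0.27*25 = 15.8 − 6.75 = 9.05 mm

9.05 mm


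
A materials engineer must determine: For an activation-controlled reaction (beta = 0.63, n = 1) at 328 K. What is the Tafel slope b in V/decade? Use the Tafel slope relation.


Apply the Tafel slope relation: b = 2.303*R*T/(beta*n*F)
Numerator: 2.303 * 8.314 * 328 = 6280.26
Denominator: 0.63 * 1 * 96485 = 60785.55
b = 6280.26 / 60785.55 = 0.1033 V/decade

0.1033 V/decade


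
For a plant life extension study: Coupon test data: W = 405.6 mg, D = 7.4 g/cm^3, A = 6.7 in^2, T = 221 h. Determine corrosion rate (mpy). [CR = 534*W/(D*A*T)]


Apply the mpy weight-loss relation: CR = 534 * W / (D * A * T)
Numerator: 534 * 405.6 = 216590.4
Denominator: 7.4 * 6.7 * 221 = 10957.18
CR = 216590.4 / 10957.18 = 19.767 mpy

19.767 mpy


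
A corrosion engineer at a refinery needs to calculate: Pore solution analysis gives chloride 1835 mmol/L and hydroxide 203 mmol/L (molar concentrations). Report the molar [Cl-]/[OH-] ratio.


Threshold parameter = [Cl-] / [OH-] (molar basis; both in mmol/L, so units cancel)
Ratio = 1835 / 203 = 9.04

9.04


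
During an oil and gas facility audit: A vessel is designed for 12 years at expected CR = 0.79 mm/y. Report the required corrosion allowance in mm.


Corrosion allowance = CR × design life
CA = 0.79 * 12 = 9.48 mm

9.48 mm


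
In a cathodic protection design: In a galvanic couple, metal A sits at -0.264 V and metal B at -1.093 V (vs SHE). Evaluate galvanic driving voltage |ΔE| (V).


Driving voltage is the absolute potential difference.
|ΔE| = |-0.264 − (-1.093)| = 0.829 V

0.829 V


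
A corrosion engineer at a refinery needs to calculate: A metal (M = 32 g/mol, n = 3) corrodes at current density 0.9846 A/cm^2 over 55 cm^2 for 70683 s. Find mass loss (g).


Apply Faraday's law: m = i*A*t*M / (n*F)
Total charge passed Q = i*A*t = 0.9846*55*70683 = 3827696.499 C
m = Q*M/(n*F) = 3827696.499*32/(3*96485) = 423.16176 g

423.16176 g


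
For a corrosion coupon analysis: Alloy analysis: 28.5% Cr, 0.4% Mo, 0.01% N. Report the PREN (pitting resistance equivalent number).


Apply the PREN formula: PREN = Cr + 3.3*Mo + 16*N
PREN = 28.5 + 3.3*0.4 + 16*0.01
PREN = 28.5 + 1.32 + 0.16 = 29.98

29.98


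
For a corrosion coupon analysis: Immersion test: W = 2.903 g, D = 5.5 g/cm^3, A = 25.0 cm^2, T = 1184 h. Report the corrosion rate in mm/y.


Apply the mm/y weight-loss relation: CR = 87600 * W / (D * A * T)
Numerator: 87600 * 2.903 = 254302.8
Denominator: 5.5 * 25.0 * 1184 = 162800.0
CR = 254302.8 / 162800.0 = 1.562057 mm/y

1.562057 mm/y


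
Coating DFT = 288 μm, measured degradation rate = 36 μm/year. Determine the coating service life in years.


Service life = thickness / degradation rate
Life = 288 / 36 = 8.0 years

8.0 years


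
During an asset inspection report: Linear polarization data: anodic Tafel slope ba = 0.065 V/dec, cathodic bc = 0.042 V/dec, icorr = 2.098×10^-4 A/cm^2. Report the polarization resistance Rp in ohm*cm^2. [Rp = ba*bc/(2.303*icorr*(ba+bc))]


Apply the Stern-Geary equation: Rp = ba*bc / (2.303*icorr*(ba+bc))
ba*bc = 0.065*0.042 = 0.00273
ba+bc = 0.107; 2.303*icorr*(ba+bc) = 2.303*2.098×10^-4*0.107 = 5.1699126×10^-5
Rp = 0.00273 / 5.1699126×10^-5 = 52.81 ohm*cm^2

52.81 ohm*cm^2


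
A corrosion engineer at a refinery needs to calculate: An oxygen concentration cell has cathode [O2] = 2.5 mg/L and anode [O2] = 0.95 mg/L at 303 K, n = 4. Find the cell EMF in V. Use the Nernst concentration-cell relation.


Apply the Nernst concentration-cell relation: E = (RT/nF)*ln(C_cathode/C_anode)
RT/nF = 8.314*303/(4*96485) = 0.00652729 V
ln(2.5/0.95) = 0.96758
E = 0.00652729 * 0.96758 = 0.00632 V

0.00632 V


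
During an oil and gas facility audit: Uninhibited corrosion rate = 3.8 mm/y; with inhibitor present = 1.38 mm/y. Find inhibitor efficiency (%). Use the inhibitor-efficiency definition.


Apply the inhibitor-efficiency definition: IE = (CR_blank − CR_inh)/CR_blank × 100
IE = (3.8 − 1.38) / 3.8 × 100
IE = 2.42 / 3.8 × 100 = 63.7 %

63.7 %


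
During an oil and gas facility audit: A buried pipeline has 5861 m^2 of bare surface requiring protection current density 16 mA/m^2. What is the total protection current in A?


I = area * current density, then convert mA → A (÷1000)
I = 5861 * 16 / 1000 = 93.78 A

93.78 A


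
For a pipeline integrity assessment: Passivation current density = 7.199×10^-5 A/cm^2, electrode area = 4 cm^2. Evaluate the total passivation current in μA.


I = i_pass * A, then convert A → μA (×10^6)
I = 7.199×10^-5 * 4 * 10^6 = 287.96 μA

287.96 μA


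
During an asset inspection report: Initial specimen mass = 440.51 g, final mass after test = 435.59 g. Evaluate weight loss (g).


Weight loss = initial − final
WL = 440.51 − 435.59 = 4.92 g

4.92 g


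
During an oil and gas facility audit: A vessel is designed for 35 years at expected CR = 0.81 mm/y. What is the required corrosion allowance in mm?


Corrosion allowance = CR × design life
CA = 0.81 * 35 = 28.35 mm

28.35 mm


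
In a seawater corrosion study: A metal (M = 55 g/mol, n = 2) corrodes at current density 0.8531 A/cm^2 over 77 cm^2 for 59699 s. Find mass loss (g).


Apply Faraday's law: m = i*A*t*M / (n*F)
Total charge passed Q = i*A*t = 0.8531*77*59699 = 3921549.7013 C
m = Q*M/(n*F) = 3921549.7013*55/(2*96485) = 1117.7138 g

1117.7138 g


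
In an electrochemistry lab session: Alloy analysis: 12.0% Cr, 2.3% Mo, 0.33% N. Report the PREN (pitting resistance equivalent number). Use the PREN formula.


Apply the PREN formula: PREN = Cr + 3.3*Mo + 16*N
PREN = 12.0 + 3.3*2.3 + 16*0.33
PREN = 12.0 + 7.59 + 5.28 = 24.87

24.87


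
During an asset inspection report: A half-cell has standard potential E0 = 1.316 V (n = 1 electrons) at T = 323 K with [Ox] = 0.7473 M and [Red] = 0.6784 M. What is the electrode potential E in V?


Apply the Nernst equation: E = E0 + (RT/nF)*ln([Ox]/[Red])
Step 1: RT/nF = 8.314*323/(1*96485) = 0.02783253 V
Step 2: [Ox]/[Red] = 0.7473/0.6784 = 1.101562
Step 3: ln(1.101562) = 0.096729
Step 4: correction = 0.02783253 * 0.096729 = 0.003 V
E = 1.316 + 0.003 = 1.319 V

1.319 V


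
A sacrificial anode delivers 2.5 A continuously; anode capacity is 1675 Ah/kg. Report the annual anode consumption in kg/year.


Annual consumption = current * hours per year / capacity
Rate = 2.5 * 8760 / 1675 = 13.1 kg/year

13.1 kg/year


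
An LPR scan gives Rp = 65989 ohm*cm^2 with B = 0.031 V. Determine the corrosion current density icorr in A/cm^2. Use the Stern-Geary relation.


Apply the Stern-Geary relation: icorr = B / Rp
icorr = 0.031 / 65989 = 4.698×10^-7 A/cm^2

4.698×10^-7 A/cm^2


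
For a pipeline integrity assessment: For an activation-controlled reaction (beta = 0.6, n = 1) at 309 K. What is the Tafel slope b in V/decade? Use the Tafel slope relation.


Apply the Tafel slope relation: b = 2.303*R*T/(beta*n*F)
Numerator: 2.303 * 8.314 * 309 = 5916.47
Denominator: 0.6 * 1 * 96485 = 57891.0
b = 5916.47 / 57891.0 = 0.102 V/decade

0.102 V/decade


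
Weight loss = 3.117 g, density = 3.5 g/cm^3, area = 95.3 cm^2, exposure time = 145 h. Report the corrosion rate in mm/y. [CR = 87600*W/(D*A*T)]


Apply the mm/y weight-loss relation: CR = 87600 * W / (D * A * T)
Numerator: 87600 * 3.117 = 273049.2
Denominator: 3.5 * 95.3 * 145 = 48364.75
CR = 273049.2 / 48364.75 = 5.645624 mm/y

5.645624 mm/y


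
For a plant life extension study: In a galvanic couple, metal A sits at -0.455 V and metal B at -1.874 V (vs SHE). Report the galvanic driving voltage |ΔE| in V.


Driving voltage is the absolute potential difference.
|ΔE| = |-0.455 − (-1.874)| = 1.419 V

1.419 V


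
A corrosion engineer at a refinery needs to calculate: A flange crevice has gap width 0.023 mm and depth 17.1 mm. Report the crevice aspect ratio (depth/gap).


Aspect ratio = depth / gap
Ratio = 17.1 / 0.023 = 743.5

743.5


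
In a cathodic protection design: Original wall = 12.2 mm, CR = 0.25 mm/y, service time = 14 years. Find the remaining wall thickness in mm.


Remaining wall = original − CR × time
t = 12.2 − 0.25*14 = 12.2 − 3.5 = 8.7 mm

8.7 mm


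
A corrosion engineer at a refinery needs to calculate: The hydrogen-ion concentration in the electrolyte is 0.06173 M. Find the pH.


pH = −log10[H+]
pH = −log10(0.06173) = 1.21

1.21


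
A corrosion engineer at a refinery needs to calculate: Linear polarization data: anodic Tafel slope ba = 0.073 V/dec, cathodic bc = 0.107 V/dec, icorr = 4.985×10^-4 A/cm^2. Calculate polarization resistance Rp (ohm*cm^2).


Apply the Stern-Geary equation: Rp = ba*bc / (2.303*icorr*(ba+bc))
ba*bc = 0.073*0.107 = 0.007811
ba+bc = 0.18; 2.303*icorr*(ba+bc) = 2.303*4.985×10^-4*0.18 = 2.0664819×10^-4
Rp = 0.007811 / 2.0664819×10^-4 = 37.8 ohm*cm^2

37.8 ohm*cm^2


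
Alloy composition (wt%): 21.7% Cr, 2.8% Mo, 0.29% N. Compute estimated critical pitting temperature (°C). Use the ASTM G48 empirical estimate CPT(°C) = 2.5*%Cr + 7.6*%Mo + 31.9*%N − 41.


Apply the ASTM G48 empirical CPT estimate: CPT(°C) = 2.5*%Cr + 7.6*%Mo + 31.9*%N − 41
2.5*21.7 = 54.25; 7.6*2.8 = 21.28; 31.9*0.29 = 9.251
CPT = 54.25 + 21.28 + 9.251 − 41 = 43.781 °C
Rounded to 0.1 °C: CPT ≈ 43.8 °C

43.8 °C


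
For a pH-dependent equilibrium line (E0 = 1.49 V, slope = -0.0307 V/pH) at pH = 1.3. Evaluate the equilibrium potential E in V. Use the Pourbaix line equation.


Apply the Pourbaix line equation: E = E0 + slope*pH
E = 1.49 + (-0.0307)*1.3 = 1.49 + (-0.03991) = 1.45009 V
Rounded to 4 decimal places: E = 1.4501 V

1.4501 V


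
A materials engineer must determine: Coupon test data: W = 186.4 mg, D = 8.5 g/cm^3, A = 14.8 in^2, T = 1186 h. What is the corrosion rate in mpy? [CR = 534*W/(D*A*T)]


Apply the mpy weight-loss relation: CR = 534 * W / (D * A * T)
Numerator: 534 * 186.4 = 99537.6
Denominator: 8.5 * 14.8 * 1186 = 149198.8
CR = 99537.6 / 149198.8 = 0.66715 mpy

0.66715 mpy


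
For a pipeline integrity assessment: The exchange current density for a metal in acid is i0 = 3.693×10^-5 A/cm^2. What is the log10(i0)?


i0 = 3.693×10^-5 A/cm^2
log10(i0) = -4.433

-4.433


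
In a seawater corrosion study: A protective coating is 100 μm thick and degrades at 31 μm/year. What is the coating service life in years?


Service life = thickness / degradation rate
Life = 100 / 31 = 3.2 years

3.2 years


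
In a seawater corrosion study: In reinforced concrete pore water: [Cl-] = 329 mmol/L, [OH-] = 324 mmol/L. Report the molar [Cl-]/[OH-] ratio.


Threshold parameter = [Cl-] / [OH-] (molar basis; both in mmol/L, so units cancel)
Ratio = 329 / 324 = 1.02

1.02


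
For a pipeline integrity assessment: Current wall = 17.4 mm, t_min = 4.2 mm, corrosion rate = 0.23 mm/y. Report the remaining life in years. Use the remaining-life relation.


Apply the remaining-life relation: RL = (t_current − t_min) / CR
RL = (17.4 − 4.2) / 0.23 = 13.2 / 0.23 = 57.4 years

57.4 years


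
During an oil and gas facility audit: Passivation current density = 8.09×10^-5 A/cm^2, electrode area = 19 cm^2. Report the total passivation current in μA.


I = i_pass * A, then convert A → μA (×10^6)
I = 8.09×10^-5 * 19 * 10^6 = 1537.1 μA

1537.1 μA


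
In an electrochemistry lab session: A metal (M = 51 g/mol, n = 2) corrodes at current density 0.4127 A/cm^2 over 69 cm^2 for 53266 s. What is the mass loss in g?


Apply Faraday's law: m = i*A*t*M / (n*F)
Total charge passed Q = i*A*t = 0.4127*69*53266 = 1516818.5958 C
m = Q*M/(n*F) = 1516818.5958*51/(2*96485) = 400.88 g

400.88 g


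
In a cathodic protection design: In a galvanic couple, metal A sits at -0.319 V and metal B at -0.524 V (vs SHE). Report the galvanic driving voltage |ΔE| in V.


Driving voltage is the absolute potential difference.
|ΔE| = |-0.319 − (-0.524)| = 0.205 V

0.205 V


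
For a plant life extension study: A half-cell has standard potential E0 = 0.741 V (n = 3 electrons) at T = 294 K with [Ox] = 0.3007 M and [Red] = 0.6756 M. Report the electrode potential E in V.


Apply the Nernst equation: E = E0 + (RT/nF)*ln([Ox]/[Red])
Step 1: RT/nF = 8.314*294/(3*96485) = 0.00844455 V
Step 2: [Ox]/[Red] = 0.3007/0.6756 = 0.445086
Step 3: ln(0.445086) = -0.809488
Step 4: correction = 0.00844455 * -0.809488 = -0.0068 V
E = 0.741 + -0.0068 = 0.7342 V

0.7342 V


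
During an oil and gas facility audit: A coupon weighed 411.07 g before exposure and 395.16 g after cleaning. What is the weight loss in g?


Weight loss = initial − final
WL = 411.07 − 395.16 = 15.91 g

15.91 g


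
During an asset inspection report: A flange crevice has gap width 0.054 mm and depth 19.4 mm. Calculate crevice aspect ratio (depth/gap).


Aspect ratio = depth / gap
Ratio = 19.4 / 0.054 = 359.3

359.3


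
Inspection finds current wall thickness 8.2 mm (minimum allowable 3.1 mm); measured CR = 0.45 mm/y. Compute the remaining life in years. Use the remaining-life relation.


Apply the remaining-life relation: RL = (t_current − t_min) / CR
RL = (8.2 − 3.1) / 0.45 = 5.1 / 0.45 = 11.3 years

11.3 years


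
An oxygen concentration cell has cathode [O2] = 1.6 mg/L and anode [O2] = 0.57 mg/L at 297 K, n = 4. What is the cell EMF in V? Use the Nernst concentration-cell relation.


Apply the Nernst concentration-cell relation: E = (RT/nF)*ln(C_cathode/C_anode)
RT/nF = 8.314*297/(4*96485) = 0.00639804 V
ln(1.6/0.57) = 1.03212
E = 0.00639804 * 1.03212 = 0.0066 V

0.0066 V


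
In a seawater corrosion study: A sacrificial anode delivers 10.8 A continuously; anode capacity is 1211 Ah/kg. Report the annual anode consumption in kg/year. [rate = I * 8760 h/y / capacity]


Annual consumption = current * hours per year / capacity
Rate = 10.8 * 8760 / 1211 = 78.1 kg/year

78.1 kg/year


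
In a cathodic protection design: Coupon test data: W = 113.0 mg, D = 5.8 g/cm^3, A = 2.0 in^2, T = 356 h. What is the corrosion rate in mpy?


Apply the mpy weight-loss relation: CR = 534 * W / (D * A * T)
Numerator: 534 * 113.0 = 60342.0
Denominator: 5.8 * 2.0 * 356 = 4129.6
CR = 60342.0 / 4129.6 = 14.61207 mpy

14.61207 mpy


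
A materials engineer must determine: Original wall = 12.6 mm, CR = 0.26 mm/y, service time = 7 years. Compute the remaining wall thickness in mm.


Remaining wall = original − CR × time
t = 12.6 − 0.26*7 = 12.6 − 1.82 = 10.78 mm

10.78 mm


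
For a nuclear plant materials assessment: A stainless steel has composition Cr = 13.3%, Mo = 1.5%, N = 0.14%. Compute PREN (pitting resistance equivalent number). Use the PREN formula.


Apply the PREN formula: PREN = Cr + 3.3*Mo + 16*N
PREN = 13.3 + 3.3*1.5 + 16*0.14
PREN = 13.3 + 4.95 + 2.24 = 20.49

20.49


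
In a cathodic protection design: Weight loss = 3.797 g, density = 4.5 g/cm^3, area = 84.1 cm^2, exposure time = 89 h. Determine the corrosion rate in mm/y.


Apply the mm/y weight-loss relation: CR = 87600 * W / (D * A * T)
Numerator: 87600 * 3.797 = 332617.2
Denominator: 4.5 * 84.1 * 89 = 33682.05
CR = 332617.2 / 33682.05 = 9.8752 mm/y

9.8752 mm/y


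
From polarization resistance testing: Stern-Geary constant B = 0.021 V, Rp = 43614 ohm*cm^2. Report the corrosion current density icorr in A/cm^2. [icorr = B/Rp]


Apply the Stern-Geary relation: icorr = B / Rp
icorr = 0.021 / 43614 = 4.815×10^-7 A/cm^2

4.815×10^-7 A/cm^2


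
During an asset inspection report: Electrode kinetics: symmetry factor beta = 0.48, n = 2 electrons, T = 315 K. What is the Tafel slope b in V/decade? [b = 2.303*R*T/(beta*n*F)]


Apply the Tafel slope relation: b = 2.303*R*T/(beta*n*F)
Numerator: 2.303 * 8.314 * 315 = 6031.35
Denominator: 0.48 * 2 * 96485 = 92625.6
b = 6031.35 / 92625.6 = 0.0651 V/decade

0.0651 V/decade


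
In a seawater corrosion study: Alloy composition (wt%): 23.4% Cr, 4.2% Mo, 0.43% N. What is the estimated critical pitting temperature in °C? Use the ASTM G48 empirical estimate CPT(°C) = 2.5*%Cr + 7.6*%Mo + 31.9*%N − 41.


Apply the ASTM G48 empirical CPT estimate: CPT(°C) = 2.5*%Cr + 7.6*%Mo + 31.9*%N − 41
2.5*23.4 = 58.5; 7.6*4.2 = 31.92; 31.9*0.43 = 13.717
CPT = 58.5 + 31.92 + 13.717 − 41 = 63.137 °C
Rounded to 0.1 °C: CPT ≈ 63.1 °C

63.1 °C


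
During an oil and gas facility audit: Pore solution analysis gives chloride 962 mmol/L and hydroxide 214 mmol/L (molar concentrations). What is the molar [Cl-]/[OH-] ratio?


Threshold parameter = [Cl-] / [OH-] (molar basis; both in mmol/L, so units cancel)
Ratio = 962 / 214 = 4.5

4.5


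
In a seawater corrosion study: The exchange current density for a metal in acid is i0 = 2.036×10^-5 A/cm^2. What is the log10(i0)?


i0 = 2.036×10^-5 A/cm^2
log10(i0) = -4.691

-4.691


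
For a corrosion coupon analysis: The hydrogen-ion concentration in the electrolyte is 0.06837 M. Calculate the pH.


pH = −log10[H+]
pH = −log10(0.06837) = 1.17

1.17


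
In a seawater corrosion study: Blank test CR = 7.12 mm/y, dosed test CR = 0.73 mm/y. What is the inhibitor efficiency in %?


Apply the inhibitor-efficiency definition: IE = (CR_blank − CR_inh)/CR_blank × 100
IE = (7.12 − 0.73) / 7.12 × 100
IE = 6.39 / 7.12 × 100 = 89.7 %

89.7 %


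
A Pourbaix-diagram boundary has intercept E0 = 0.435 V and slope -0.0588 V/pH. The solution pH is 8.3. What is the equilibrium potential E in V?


Apply the Pourbaix line equation: E = E0 + slope*pH
E = 0.435 + (-0.0588)*8.3 = 0.435 + (-0.48804) = -0.05304 V
Rounded to 3 decimal places: E = -0.053 V

-0.053 V


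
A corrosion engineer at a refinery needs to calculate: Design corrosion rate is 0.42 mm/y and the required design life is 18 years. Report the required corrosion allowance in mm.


Corrosion allowance = CR × design life
CA = 0.42 * 18 = 7.56 mm

7.56 mm


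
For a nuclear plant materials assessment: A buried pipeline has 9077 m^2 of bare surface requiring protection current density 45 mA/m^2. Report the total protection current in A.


I = area * current density, then convert mA → A (÷1000)
I = 9077 * 45 / 1000 = 408.47 A

408.47 A


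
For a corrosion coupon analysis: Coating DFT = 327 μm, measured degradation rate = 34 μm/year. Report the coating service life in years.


Service life = thickness / degradation rate
Life = 327 / 34 = 9.6 years

9.6 years


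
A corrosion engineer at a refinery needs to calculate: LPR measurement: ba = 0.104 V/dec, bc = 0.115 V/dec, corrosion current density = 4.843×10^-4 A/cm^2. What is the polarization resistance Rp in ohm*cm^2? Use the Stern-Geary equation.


Apply the Stern-Geary equation: Rp = ba*bc / (2.303*icorr*(ba+bc))
ba*bc = 0.104*0.115 = 0.01196
ba+bc = 0.219; 2.303*icorr*(ba+bc) = 2.303*4.843×10^-4*0.219 = 2.442601×10^-4
Rp = 0.01196 / 2.442601×10^-4 = 49.0 ohm*cm^2

49.0 ohm*cm^2


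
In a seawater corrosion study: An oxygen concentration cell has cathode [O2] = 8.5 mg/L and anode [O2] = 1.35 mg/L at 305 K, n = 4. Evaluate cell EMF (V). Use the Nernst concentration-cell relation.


Apply the Nernst concentration-cell relation: E = (RT/nF)*ln(C_cathode/C_anode)
RT/nF = 8.314*305/(4*96485) = 0.00657037 V
ln(8.5/1.35) = 1.83996
E = 0.00657037 * 1.83996 = 0.01209 V

0.01209 V


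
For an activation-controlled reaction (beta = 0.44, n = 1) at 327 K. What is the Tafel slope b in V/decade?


Apply the Tafel slope relation: b = 2.303*R*T/(beta*n*F)
Numerator: 2.303 * 8.314 * 327 = 6261.12
Denominator: 0.44 * 1 * 96485 = 42453.4
b = 6261.12 / 42453.4 = 0.147 V/decade

0.147 V/decade


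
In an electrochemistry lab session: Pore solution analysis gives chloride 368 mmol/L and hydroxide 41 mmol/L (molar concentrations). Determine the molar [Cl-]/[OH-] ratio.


Threshold parameter = [Cl-] / [OH-] (molar basis; both in mmol/L, so units cancel)
Ratio = 368 / 41 = 8.98

8.98


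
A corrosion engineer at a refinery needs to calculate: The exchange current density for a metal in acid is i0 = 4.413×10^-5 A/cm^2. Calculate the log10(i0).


i0 = 4.413×10^-5 A/cm^2
log10(i0) = -4.355

-4.355


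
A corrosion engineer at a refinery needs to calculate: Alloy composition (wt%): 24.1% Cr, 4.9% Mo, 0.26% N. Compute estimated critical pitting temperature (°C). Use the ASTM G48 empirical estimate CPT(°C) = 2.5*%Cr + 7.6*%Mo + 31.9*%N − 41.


Apply the ASTM G48 empirical CPT estimate: CPT(°C) = 2.5*%Cr + 7.6*%Mo + 31.9*%N − 41
2.5*24.1 = 60.25; 7.6*4.9 = 37.24; 31.9*0.26 = 8.294
CPT = 60.25 + 37.24 + 8.294 − 41 = 64.784 °C
Rounded to 0.1 °C: CPT ≈ 64.8 °C

64.8 °C


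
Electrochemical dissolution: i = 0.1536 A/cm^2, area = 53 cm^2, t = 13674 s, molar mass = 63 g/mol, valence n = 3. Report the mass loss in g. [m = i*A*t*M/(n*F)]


Apply Faraday's law: m = i*A*t*M / (n*F)
Total charge passed Q = i*A*t = 0.1536*53*13674 = 111317.2992 C
m = Q*M/(n*F) = 111317.2992*63/(3*96485) = 24.22826 g

24.22826 g


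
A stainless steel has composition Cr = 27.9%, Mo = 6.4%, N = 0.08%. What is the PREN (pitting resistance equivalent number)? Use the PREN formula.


Apply the PREN formula: PREN = Cr + 3.3*Mo + 16*N
PREN = 27.9 + 3.3*6.4 + 16*0.08
PREN = 27.9 + 21.12 + 1.28 = 50.3

50.3


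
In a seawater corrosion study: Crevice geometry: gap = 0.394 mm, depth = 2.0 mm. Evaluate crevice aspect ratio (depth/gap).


Aspect ratio = depth / gap
Ratio = 2.0 / 0.394 = 5.1

5.1


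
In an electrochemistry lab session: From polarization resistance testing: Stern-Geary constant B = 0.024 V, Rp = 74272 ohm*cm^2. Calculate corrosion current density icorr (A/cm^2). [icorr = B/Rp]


Apply the Stern-Geary relation: icorr = B / Rp
icorr = 0.024 / 74272 = 3.231×10^-7 A/cm^2

3.231×10^-7 A/cm^2


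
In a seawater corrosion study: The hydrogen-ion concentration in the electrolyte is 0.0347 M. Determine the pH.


pH = −log10[H+]
pH = −log10(0.0347) = 1.46

1.46


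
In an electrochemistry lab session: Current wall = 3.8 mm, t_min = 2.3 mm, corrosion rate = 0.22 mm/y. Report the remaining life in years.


Apply the remaining-life relation: RL = (t_current − t_min) / CR
RL = (3.8 − 2.3) / 0.22 = 1.5 / 0.22 = 6.8 years

6.8 years
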